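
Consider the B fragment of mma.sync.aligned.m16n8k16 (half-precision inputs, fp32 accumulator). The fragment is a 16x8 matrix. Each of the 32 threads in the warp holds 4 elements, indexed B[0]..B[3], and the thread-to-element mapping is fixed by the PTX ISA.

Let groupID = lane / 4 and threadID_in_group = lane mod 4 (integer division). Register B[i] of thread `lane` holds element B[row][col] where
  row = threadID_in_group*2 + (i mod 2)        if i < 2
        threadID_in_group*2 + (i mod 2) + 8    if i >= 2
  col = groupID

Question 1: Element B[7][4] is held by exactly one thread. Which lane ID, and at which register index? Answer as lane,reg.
c=4->g=4  r=7->rb=0,t=3,b0=1
L=4*4+3=19  i=0*2+1=1

19,1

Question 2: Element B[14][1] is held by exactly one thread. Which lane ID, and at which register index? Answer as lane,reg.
7,2

c=1→G=1  r=14→rhi=1,T=3,p=0
L=1*4+3=7  i=1*2+0=2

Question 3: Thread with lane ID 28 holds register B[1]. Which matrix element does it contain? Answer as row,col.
1,7

lane 28: gid=7 (28/4), tid=0 (28%4)
i=1: r=0*2+1+0=1, c=gid=7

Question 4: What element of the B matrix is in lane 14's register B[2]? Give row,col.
lane 14: grp=3 (14/4), tig=2 (14%4)
i=2: r=2*2+0+8=12, c=grp=3

12,3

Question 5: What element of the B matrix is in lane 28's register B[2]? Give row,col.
L=28→G=28>>2=7, T=28&3=0
[2]→row 0·2+0+8=8  col G=7

8,7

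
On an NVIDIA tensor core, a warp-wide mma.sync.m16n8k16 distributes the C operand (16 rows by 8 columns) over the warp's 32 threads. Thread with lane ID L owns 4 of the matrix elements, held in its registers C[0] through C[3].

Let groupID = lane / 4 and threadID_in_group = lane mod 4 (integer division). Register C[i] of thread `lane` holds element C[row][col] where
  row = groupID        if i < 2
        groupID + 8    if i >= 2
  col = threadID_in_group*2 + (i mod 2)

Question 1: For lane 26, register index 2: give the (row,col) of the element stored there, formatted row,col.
L=26=>grp=26>>2=6, tig=26&3=2
[2]=>row 6+8=14  col 2·2+0=4

14,4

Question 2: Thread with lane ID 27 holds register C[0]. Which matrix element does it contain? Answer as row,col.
lane 27=>27/4=6, 27 mod 4=3
i=0  r:6+0=>6  c:2·3+0=>6

6,6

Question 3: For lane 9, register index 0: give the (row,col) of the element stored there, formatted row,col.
L=9→G=9>>2=2, T=9&3=1
[0]→row 2+0=2  col 1·2+0=2

2,2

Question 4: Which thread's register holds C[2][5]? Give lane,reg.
r=2⇒gr=2,Rb=0  c=5⇒th=2,odd=1
L=2*4+2=10  i=0*2+1=1

10,1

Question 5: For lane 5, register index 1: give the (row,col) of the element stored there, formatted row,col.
lane 5: grp=1 (5/4), tig=1 (5%4)
i=1: r=1+0=1, c=1*2+1=3

1,3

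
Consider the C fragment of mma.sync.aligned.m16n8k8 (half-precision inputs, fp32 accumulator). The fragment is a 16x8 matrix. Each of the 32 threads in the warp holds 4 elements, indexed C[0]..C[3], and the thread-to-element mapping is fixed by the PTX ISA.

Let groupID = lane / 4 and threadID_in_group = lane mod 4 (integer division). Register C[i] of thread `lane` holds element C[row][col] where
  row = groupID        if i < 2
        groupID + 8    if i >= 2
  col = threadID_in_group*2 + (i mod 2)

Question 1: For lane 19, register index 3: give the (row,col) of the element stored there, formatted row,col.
lane 19⇒19/4=4, 19 mod 4=3
i=3  r:4+8⇒12  c:2·3+1⇒7

12,7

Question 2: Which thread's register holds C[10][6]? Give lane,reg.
r=10⇒gr=2,Rb=1  c=6⇒th=3,odd=0
L=2*4+3=11  i=1*2+0=2

11,2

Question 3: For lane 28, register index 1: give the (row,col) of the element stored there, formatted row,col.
28: G=7,T=0
[1] (7+0,0*2+1) = (7,1)

7,1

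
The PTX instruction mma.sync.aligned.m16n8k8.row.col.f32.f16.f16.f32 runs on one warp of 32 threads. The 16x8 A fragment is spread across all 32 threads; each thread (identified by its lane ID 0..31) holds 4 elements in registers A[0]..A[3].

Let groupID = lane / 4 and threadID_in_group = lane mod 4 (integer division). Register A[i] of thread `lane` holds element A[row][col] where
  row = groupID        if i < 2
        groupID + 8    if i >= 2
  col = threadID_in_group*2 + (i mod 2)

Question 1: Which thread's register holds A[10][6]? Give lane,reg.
11,2

r: 10->gid=2,r8=1  c: 6->tid=3,i&1=0
L=2*4+3=11  i=1*2+0=2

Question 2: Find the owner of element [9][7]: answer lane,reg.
7,3

r=9->g=1,rb=1  c=7->t=3,b0=1
L=1*4+3=7  i=1*2+1=3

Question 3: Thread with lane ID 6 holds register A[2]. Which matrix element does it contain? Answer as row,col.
9,4

lane 6: grp=1 (6/4), tig=2 (6%4)
i=2: r=1+8=9, c=2*2+0=4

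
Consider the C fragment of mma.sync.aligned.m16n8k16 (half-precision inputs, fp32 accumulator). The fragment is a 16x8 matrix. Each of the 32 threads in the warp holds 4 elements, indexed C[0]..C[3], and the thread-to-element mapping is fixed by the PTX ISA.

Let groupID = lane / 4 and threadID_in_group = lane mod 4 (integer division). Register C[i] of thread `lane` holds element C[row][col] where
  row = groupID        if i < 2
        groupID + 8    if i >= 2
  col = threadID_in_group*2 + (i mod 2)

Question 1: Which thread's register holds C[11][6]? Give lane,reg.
r=11⇒gr=3,Rb=1  c=6⇒th=3,odd=0
L=3*4+3=15  i=1*2+0=2

15,2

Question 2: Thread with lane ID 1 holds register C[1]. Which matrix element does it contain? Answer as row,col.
0,3

L=1->gid=1>>2=0, tid=1&3=1
[1]->row 0+0=0  col 1·2+1=3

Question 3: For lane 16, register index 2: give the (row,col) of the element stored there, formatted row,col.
16: g=4,t=0
[2] (4+8,0*2+0) = (12,0)

12,0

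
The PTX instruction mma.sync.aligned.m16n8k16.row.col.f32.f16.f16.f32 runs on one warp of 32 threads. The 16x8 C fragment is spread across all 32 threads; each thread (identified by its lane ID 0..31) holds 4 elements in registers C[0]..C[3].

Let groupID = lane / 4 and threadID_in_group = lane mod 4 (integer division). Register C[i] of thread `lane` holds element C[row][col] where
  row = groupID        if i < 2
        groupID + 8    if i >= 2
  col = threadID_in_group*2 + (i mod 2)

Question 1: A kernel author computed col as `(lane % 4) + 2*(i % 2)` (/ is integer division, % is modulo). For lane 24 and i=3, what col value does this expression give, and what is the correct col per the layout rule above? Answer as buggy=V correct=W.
`(lane % 4) + 2*(i % 2)`[24,3]⇒2
24: gr=6,th=0
[3] (6+8,0*2+1) = (14,1)
col: 2 vs 1

buggy=2 correct=1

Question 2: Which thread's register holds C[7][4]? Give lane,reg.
30,0

r=7→G=7,rhi=0  c=4→T=2,p=0
L=7*4+2=30  i=0*2+0=0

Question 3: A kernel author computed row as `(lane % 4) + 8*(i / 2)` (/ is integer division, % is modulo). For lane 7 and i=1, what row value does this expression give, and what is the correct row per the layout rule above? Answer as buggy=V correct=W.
buggy=3 correct=1

`(lane % 4) + 8*(i / 2)`[7,1]->3
7: gid=1,tid=3
[1] (1+0,3*2+1) = (1,7)
row: 3 vs 1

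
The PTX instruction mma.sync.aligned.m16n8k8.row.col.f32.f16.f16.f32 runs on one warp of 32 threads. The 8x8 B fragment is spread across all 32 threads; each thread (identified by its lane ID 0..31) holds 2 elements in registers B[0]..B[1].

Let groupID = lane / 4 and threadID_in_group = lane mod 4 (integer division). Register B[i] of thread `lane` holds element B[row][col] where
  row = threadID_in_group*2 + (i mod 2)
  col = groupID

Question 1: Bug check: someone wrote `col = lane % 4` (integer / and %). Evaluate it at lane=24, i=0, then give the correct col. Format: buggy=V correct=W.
buggy=0 correct=6

`lane % 4`[24,0]=>0
24: grp=6,tig=0
[0] (0*2+0,6) = (0,6)
col: 0 vs 6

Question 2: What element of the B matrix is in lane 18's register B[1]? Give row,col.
5,4

lane 18: gr=4 (18/4), th=2 (18%4)
i=1: r=2*2+1=5, c=gr=4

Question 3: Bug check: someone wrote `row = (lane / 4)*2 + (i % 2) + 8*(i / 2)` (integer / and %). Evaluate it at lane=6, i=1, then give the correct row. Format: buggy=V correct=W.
`(lane / 4)*2 + (i % 2) + 8*(i / 2)`[6,1]->3
6: g=1,t=2
[1] (2*2+1,1) = (5,1)
row: 3 vs 5

buggy=3 correct=5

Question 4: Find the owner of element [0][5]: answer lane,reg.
c: 5->gid=5  r: 0->tid=0,i&1=0
L=5*4+0=20  i=0=0

20,0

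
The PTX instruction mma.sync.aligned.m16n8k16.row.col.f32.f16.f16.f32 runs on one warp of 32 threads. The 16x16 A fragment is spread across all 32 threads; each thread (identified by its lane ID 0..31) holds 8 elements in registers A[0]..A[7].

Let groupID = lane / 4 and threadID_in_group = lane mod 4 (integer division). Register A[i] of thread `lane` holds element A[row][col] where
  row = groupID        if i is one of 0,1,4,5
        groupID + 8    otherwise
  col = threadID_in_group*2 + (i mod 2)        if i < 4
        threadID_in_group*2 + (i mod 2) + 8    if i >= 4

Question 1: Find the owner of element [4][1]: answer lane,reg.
r:4=>grp=4,rB=0  c:1=>cB=0,tig=0,lo=1
L=4*4+0=16  i=0*4+0*2+1=1

16,1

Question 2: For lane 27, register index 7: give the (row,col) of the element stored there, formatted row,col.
14,15

lane 27=>27/4=6, 27 mod 4=3
i=7  r:6+8=>14  c:2·3+1+8=>15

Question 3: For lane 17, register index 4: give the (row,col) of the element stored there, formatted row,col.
L=17=>grp=17>>2=4, tig=17&3=1
[4]=>row 4+0=4  col 1·2+0+8=10

4,10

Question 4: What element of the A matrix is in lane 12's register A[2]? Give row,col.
lane 12=>12/4=3, 12 mod 4=0
i=2  r:3+8=>11  c:2·0+0+0=>0

11,0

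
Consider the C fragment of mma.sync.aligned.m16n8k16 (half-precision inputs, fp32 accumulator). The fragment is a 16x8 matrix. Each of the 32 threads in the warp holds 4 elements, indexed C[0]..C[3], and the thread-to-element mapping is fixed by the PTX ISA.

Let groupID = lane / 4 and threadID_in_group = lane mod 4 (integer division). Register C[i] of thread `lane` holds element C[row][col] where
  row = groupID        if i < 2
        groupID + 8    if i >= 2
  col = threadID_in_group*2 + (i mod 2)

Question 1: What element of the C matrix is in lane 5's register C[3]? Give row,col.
L=5=>grp=5>>2=1, tig=5&3=1
[3]=>row 1+8=9  col 1·2+1=3

9,3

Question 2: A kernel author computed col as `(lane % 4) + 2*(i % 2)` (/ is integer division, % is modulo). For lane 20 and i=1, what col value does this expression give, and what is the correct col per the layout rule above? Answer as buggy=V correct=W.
`(lane % 4) + 2*(i % 2)`[20,1]→2
lane 20→20/4=5, 20 mod 4=0
i=1  r:5+0→5  c:2·0+1→1
col: 2 vs 1

buggy=2 correct=1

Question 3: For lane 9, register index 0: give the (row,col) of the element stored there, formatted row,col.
lane 9⇒9/4=2, 9 mod 4=1
i=0  r:2+0⇒2  c:2·1+0⇒2

2,2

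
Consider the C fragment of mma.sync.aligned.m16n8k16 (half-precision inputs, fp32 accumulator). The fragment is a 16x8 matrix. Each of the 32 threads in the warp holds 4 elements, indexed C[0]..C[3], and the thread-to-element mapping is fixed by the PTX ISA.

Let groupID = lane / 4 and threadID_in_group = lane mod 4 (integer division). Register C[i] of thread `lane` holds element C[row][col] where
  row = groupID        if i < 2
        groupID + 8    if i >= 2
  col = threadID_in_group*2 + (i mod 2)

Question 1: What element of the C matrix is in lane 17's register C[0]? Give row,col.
17: G=4,T=1
[0] (4+0,1*2+0) = (4,2)

4,2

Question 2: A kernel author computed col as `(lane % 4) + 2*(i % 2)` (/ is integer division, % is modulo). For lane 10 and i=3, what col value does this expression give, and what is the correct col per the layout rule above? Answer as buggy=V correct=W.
`(lane % 4) + 2*(i % 2)`[10,3]->4
lane 10->10/4=2, 10 mod 4=2
i=3  r:2+8->10  c:2·2+1->5
col: 4 vs 5

buggy=4 correct=5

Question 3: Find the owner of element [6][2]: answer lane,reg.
r=6->g=6,rb=0  c=2->t=1,b0=0
L=6*4+1=25  i=0*2+0=0

25,0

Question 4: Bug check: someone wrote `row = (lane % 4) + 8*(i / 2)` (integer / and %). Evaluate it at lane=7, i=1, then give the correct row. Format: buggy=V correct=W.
buggy=3 correct=1

`(lane % 4) + 8*(i / 2)`[7,1]⇒3
L=7⇒gr=7>>2=1, th=7&3=3
[1]⇒row 1+0=1  col 3·2+1=7
row: 3 vs 1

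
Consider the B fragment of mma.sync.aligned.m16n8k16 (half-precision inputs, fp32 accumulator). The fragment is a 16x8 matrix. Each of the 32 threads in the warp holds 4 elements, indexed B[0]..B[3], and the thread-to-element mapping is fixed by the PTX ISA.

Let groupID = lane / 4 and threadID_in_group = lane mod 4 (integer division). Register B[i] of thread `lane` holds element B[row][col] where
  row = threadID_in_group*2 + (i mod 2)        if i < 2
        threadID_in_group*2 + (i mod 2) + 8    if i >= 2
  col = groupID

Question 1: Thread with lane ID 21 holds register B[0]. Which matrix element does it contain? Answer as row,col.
2,5

lane 21=>21/4=5, 21 mod 4=1
i=0  r:2·1+0+0=>2  c:5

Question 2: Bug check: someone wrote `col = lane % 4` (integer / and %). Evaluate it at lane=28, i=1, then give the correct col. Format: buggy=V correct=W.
`lane % 4`[28,1]->0
lane 28->28/4=7, 28 mod 4=0
i=1  r:2·0+1+0->1  c:7
col: 0 vs 7

buggy=0 correct=7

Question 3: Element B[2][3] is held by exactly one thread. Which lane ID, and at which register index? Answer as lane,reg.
13,0

c: 3->gid=3  r: 2->r8=0,tid=1,i&1=0
L=3*4+1=13  i=0*2+0=0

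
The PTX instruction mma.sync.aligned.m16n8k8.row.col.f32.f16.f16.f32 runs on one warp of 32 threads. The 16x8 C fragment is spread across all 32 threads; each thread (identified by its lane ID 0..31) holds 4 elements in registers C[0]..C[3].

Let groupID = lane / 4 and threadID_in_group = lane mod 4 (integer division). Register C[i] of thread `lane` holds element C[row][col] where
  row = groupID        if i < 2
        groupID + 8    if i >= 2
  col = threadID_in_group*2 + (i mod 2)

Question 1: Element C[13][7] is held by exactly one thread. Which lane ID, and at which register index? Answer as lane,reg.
23,3

r: 13->gid=5,r8=1  c: 7->tid=3,i&1=1
L=5*4+3=23  i=1*2+1=3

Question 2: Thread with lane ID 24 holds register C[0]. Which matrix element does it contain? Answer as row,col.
24: G=6,T=0
[0] (6+0,0*2+0) = (6,0)

6,0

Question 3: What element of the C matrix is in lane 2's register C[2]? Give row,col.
2: G=0,T=2
[2] (0+8,2*2+0) = (8,4)

8,4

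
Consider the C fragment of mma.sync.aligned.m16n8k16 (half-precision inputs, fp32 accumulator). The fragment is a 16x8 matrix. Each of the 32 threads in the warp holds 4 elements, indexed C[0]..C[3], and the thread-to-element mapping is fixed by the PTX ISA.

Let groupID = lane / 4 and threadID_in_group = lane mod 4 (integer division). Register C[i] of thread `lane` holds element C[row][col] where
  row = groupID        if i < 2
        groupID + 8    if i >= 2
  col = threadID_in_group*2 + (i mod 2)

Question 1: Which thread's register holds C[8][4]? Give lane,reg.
r: 8->gid=0,r8=1  c: 4->tid=2,i&1=0
L=0*4+2=2  i=1*2+0=2

2,2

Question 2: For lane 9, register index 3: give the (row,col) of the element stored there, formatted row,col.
9: gr=2,th=1
[3] (2+8,1*2+1) = (10,3)

10,3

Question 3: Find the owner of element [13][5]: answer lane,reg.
r=13→G=5,rhi=1  c=5→T=2,p=1
L=5*4+2=22  i=1*2+1=3

22,3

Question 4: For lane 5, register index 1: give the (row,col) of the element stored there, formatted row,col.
L=5=>grp=5>>2=1, tig=5&3=1
[1]=>row 1+0=1  col 1·2+1=3

1,3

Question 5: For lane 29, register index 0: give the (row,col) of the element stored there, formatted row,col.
7,2

29: gr=7,th=1
[0] (7+0,1*2+0) = (7,2)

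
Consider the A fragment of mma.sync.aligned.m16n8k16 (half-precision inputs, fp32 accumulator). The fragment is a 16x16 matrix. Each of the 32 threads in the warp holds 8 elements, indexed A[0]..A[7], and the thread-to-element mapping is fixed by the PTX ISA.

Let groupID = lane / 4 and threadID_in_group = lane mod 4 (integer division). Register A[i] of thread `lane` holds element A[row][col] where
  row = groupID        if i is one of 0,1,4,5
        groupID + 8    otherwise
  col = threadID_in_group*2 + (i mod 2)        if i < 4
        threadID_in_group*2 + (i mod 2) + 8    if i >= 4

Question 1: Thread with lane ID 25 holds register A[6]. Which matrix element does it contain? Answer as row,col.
25: G=6,T=1
[6] (6+8,1*2+0+8) = (14,10)

14,10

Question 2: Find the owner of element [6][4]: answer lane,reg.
26,0

r: 6->gid=6,r8=0  c: 4->c8=0,tid=2,i&1=0
L=6*4+2=26  i=0*4+0*2+0=0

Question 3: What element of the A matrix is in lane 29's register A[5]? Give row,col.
7,11

lane 29->29/4=7, 29 mod 4=1
i=5  r:7+0->7  c:2·1+1+8->11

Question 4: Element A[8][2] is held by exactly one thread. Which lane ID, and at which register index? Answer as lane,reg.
r=8->g=0,rb=1  c=2->cb=0,t=1,b0=0
L=0*4+1=1  i=0*4+1*2+0=2

1,2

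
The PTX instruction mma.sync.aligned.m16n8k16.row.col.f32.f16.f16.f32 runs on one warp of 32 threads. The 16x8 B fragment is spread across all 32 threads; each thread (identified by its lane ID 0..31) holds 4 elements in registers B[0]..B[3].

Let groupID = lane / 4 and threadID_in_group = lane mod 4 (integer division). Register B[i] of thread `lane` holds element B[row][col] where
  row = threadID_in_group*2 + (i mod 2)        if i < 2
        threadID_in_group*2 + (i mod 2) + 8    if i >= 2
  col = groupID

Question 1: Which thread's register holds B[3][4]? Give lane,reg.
c: 4->gid=4  r: 3->r8=0,tid=1,i&1=1
L=4*4+1=17  i=0*2+1=1

17,1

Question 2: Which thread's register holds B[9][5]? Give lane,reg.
20,3

c=5→G=5  r=9→rhi=1,T=0,p=1
L=5*4+0=20  i=1*2+1=3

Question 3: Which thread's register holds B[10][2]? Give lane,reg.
c=2→G=2  r=10→rhi=1,T=1,p=0
L=2*4+1=9  i=1*2+0=2

9,2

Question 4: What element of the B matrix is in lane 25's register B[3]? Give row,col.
25: gid=6,tid=1
[3] (1*2+1+8,6) = (11,6)

11,6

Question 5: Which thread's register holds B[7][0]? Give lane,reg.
c=0->g=0  r=7->rb=0,t=3,b0=1
L=0*4+3=3  i=0*2+1=1

3,1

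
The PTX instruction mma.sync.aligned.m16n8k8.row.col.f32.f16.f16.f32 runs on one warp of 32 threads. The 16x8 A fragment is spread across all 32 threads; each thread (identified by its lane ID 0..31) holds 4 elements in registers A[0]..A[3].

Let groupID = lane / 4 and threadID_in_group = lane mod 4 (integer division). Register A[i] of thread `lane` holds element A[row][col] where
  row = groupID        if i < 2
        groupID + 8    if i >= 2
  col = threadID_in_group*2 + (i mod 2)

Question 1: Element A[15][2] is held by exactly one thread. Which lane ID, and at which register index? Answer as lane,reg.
r: 15->gid=7,r8=1  c: 2->tid=1,i&1=0
L=7*4+1=29  i=1*2+0=2

29,2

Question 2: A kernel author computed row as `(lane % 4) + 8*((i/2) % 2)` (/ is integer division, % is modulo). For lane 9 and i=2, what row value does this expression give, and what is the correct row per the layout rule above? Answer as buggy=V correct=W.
buggy=9 correct=10

`(lane % 4) + 8*((i/2) % 2)`[9,2]->9
9: gid=2,tid=1
[2] (2+8,1*2+0) = (10,2)
row: 9 vs 10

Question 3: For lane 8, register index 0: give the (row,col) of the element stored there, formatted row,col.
L=8->g=8>>2=2, t=8&3=0
[0]->row 2+0=2  col 0·2+0=0

2,0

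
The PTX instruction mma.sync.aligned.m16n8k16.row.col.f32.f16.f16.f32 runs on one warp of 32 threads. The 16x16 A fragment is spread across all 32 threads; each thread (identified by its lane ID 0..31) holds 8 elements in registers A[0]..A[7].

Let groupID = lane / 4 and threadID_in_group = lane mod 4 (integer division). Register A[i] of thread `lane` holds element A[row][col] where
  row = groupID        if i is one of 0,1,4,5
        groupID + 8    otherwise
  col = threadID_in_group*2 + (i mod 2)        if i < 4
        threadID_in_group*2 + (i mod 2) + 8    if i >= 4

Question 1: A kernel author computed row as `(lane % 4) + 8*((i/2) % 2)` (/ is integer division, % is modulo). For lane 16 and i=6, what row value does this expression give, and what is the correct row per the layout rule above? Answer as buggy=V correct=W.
`(lane % 4) + 8*((i/2) % 2)`[16,6]→8
L=16→G=16>>2=4, T=16&3=0
[6]→row 4+8=12  col 0·2+0+8=8
row: 8 vs 12

buggy=8 correct=12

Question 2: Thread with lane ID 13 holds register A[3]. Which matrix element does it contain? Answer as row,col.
lane 13→13/4=3, 13 mod 4=1
i=3  r:3+8→11  c:2·1+1+0→3

11,3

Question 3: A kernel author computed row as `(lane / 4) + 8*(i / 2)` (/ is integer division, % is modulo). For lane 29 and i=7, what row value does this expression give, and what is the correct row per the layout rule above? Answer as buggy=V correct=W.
`(lane / 4) + 8*(i / 2)`[29,7]⇒31
L=29⇒gr=29>>2=7, th=29&3=1
[7]⇒row 7+8=15  col 1·2+1+8=11
row: 31 vs 15

buggy=31 correct=15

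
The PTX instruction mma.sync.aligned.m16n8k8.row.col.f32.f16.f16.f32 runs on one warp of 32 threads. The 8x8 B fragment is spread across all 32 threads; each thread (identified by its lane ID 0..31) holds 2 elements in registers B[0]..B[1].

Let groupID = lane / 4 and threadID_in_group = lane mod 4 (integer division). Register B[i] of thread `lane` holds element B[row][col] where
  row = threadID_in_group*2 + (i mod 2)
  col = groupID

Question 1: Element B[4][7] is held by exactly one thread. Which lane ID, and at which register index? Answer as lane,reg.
30,0

c: 7->gid=7  r: 4->tid=2,i&1=0
L=7*4+2=30  i=0=0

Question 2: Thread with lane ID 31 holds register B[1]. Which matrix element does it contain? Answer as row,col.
L=31=>grp=31>>2=7, tig=31&3=3
[1]=>row 3·2+1=7  col grp=7

7,7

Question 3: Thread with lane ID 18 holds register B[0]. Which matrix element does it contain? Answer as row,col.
18: G=4,T=2
[0] (2*2+0,4) = (4,4)

4,4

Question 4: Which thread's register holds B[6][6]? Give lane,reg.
27,0

c=6->g=6  r=6->t=3,b0=0
L=6*4+3=27  i=0=0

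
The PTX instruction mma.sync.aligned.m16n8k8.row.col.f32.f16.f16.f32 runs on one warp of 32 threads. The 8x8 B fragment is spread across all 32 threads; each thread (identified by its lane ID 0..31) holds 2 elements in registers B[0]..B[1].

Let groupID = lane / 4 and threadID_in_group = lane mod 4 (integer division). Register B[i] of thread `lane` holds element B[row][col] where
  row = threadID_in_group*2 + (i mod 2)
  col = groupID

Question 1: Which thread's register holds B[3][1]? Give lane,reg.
c:1=>grp=1  r:3=>tig=1,lo=1
L=1*4+1=5  i=1=1

5,1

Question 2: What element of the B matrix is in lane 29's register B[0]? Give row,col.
2,7

lane 29: grp=7 (29/4), tig=1 (29%4)
i=0: r=1*2+0=2, c=grp=7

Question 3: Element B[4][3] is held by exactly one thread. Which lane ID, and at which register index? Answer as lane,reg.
c=3->g=3  r=4->t=2,b0=0
L=3*4+2=14  i=0=0

14,0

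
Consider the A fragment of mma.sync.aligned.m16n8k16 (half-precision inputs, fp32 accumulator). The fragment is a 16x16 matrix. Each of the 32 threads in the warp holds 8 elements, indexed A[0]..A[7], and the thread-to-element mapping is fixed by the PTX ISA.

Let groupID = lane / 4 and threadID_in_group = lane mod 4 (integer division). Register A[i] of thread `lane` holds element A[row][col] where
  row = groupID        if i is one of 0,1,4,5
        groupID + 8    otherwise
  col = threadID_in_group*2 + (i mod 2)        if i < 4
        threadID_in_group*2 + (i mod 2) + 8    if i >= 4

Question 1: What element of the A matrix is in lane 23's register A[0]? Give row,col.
L=23→G=23>>2=5, T=23&3=3
[0]→row 5+0=5  col 3·2+0+0=6

5,6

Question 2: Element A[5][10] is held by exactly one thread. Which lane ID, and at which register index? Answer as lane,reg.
21,4

r=5⇒gr=5,Rb=0  c=10⇒Cb=1,th=1,odd=0
L=5*4+1=21  i=1*4+0*2+0=4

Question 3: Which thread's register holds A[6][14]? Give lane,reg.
27,4

r=6→G=6,rhi=0  c=14→chi=1,T=3,p=0
L=6*4+3=27  i=1*4+0*2+0=4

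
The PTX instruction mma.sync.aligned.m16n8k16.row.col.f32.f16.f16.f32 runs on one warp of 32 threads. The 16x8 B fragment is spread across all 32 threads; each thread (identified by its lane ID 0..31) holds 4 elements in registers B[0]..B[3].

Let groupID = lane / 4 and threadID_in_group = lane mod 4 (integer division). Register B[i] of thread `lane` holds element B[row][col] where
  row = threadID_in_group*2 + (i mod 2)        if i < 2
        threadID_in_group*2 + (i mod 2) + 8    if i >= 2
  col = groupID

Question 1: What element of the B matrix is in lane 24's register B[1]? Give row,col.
lane 24: gr=6 (24/4), th=0 (24%4)
i=1: r=0*2+1+0=1, c=gr=6

1,6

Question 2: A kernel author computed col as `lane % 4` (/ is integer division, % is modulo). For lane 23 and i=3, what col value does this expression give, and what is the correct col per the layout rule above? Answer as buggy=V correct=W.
`lane % 4`[23,3]=>3
lane 23=>23/4=5, 23 mod 4=3
i=3  r:2·3+1+8=>15  c:5
col: 3 vs 5

buggy=3 correct=5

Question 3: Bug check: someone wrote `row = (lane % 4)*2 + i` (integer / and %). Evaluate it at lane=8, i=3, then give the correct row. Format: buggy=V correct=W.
`(lane % 4)*2 + i`[8,3]->3
lane 8: gid=2 (8/4), tid=0 (8%4)
i=3: r=0*2+1+8=9, c=gid=2
row: 3 vs 9

buggy=3 correct=9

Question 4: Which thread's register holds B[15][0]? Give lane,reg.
3,3

c=0->g=0  r=15->rb=1,t=3,b0=1
L=0*4+3=3  i=1*2+1=3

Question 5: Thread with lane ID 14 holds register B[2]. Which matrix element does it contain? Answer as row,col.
lane 14: g=3 (14/4), t=2 (14%4)
i=2: r=2*2+0+8=12, c=g=3

12,3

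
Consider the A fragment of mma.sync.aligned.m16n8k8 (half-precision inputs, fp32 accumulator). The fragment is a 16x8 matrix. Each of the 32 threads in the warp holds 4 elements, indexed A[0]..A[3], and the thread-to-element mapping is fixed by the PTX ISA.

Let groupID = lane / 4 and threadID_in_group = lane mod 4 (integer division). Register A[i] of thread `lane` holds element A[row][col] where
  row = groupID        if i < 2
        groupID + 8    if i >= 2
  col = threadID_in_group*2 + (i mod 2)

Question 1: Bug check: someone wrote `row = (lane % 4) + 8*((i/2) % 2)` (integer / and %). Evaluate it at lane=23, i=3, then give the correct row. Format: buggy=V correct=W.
buggy=11 correct=13

`(lane % 4) + 8*((i/2) % 2)`[23,3]->11
23: g=5,t=3
[3] (5+8,3*2+1) = (13,7)
row: 11 vs 13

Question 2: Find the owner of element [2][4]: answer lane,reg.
r=2→G=2,rhi=0  c=4→T=2,p=0
L=2*4+2=10  i=0*2+0=0

10,0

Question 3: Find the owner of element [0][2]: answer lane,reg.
1,0

r=0->g=0,rb=0  c=2->t=1,b0=0
L=0*4+1=1  i=0*2+0=0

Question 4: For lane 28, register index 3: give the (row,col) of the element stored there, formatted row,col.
15,1

L=28→G=28>>2=7, T=28&3=0
[3]→row 7+8=15  col 0·2+1=1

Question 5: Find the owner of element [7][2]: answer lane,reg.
29,0

r=7->g=7,rb=0  c=2->t=1,b0=0
L=7*4+1=29  i=0*2+0=0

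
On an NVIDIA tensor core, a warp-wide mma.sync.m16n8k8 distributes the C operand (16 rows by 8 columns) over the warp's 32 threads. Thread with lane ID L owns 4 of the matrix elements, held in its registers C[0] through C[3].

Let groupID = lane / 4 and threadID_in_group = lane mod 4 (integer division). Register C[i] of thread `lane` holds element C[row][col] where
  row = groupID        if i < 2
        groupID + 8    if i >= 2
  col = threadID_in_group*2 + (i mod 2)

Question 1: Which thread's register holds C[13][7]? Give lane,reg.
23,3

r=13→G=5,rhi=1  c=7→T=3,p=1
L=5*4+3=23  i=1*2+1=3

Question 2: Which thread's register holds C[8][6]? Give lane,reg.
3,2

r=8→G=0,rhi=1  c=6→T=3,p=0
L=0*4+3=3  i=1*2+0=2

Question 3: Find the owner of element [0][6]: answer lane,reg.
r=0⇒gr=0,Rb=0  c=6⇒th=3,odd=0
L=0*4+3=3  i=0*2+0=0

3,0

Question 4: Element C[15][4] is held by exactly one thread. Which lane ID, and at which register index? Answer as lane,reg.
r=15->g=7,rb=1  c=4->t=2,b0=0
L=7*4+2=30  i=1*2+0=2

30,2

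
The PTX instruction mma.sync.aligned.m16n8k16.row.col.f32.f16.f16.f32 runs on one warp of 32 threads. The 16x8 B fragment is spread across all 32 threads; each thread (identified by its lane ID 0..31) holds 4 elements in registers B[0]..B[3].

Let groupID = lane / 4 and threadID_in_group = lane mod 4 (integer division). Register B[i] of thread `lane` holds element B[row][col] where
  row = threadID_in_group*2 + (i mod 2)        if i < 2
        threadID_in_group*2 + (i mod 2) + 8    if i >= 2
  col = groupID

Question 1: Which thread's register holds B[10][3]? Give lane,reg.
c: 3->gid=3  r: 10->r8=1,tid=1,i&1=0
L=3*4+1=13  i=1*2+0=2

13,2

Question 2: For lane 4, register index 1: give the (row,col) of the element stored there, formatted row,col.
4: G=1,T=0
[1] (0*2+1+0,1) = (1,1)

1,1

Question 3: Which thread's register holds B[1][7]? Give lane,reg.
28,1

c:7=>grp=7  r:1=>rB=0,tig=0,lo=1
L=7*4+0=28  i=0*2+1=1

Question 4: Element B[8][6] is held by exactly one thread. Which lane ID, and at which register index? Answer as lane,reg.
24,2

c=6⇒gr=6  r=8⇒Rb=1,th=0,odd=0
L=6*4+0=24  i=1*2+0=2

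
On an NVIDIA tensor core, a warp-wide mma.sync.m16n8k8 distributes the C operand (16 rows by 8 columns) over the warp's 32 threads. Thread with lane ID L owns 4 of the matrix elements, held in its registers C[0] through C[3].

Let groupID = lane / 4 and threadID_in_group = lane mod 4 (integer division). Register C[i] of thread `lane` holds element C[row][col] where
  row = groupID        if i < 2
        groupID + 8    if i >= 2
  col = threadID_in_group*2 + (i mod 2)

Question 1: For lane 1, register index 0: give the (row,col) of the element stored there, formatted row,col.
0,2

lane 1=>1/4=0, 1 mod 4=1
i=0  r:0+0=>0  c:2·1+0=>2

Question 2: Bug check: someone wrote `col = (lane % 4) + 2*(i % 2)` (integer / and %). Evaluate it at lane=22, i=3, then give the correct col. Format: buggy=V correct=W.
buggy=4 correct=5

`(lane % 4) + 2*(i % 2)`[22,3]->4
lane 22: gid=5 (22/4), tid=2 (22%4)
i=3: r=5+8=13, c=2*2+1=5
col: 4 vs 5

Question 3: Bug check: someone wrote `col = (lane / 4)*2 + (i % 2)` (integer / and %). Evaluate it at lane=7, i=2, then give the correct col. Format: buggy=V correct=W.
`(lane / 4)*2 + (i % 2)`[7,2]->2
lane 7: gid=1 (7/4), tid=3 (7%4)
i=2: r=1+8=9, c=3*2+0=6
col: 2 vs 6

buggy=2 correct=6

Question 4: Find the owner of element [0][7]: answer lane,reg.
r=0→G=0,rhi=0  c=7→T=3,p=1
L=0*4+3=3  i=0*2+1=1

3,1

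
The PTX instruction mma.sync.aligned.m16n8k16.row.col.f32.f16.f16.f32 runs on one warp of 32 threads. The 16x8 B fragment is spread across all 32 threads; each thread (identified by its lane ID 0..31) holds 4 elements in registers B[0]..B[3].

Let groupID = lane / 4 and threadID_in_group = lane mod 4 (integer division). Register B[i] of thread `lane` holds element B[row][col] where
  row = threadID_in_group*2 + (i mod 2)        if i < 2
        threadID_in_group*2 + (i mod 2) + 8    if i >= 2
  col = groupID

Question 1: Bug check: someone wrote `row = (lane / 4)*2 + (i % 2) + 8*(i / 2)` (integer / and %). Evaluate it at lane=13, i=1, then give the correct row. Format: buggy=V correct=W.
`(lane / 4)*2 + (i % 2) + 8*(i / 2)`[13,1]->7
lane 13: gid=3 (13/4), tid=1 (13%4)
i=1: r=1*2+1+0=3, c=gid=3
row: 7 vs 3

buggy=7 correct=3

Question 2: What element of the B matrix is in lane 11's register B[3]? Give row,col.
lane 11→11/4=2, 11 mod 4=3
i=3  r:2·3+1+8→15  c:2

15,2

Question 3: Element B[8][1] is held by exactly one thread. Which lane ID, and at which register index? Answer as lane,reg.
4,2

c=1⇒gr=1  r=8⇒Rb=1,th=0,odd=0
L=1*4+0=4  i=1*2+0=2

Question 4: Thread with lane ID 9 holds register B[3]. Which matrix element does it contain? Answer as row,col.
11,2

lane 9: g=2 (9/4), t=1 (9%4)
i=3: r=1*2+1+8=11, c=g=2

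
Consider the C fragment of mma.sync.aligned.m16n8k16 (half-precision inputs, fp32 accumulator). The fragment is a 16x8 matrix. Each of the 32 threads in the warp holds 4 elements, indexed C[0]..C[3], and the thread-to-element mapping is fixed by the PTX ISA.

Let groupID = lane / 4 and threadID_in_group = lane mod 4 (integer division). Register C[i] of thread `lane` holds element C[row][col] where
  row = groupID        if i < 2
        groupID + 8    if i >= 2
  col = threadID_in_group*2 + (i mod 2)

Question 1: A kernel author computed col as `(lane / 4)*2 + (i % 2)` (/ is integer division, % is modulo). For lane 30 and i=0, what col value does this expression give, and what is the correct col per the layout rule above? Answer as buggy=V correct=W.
buggy=14 correct=4

`(lane / 4)*2 + (i % 2)`[30,0]->14
L=30->g=30>>2=7, t=30&3=2
[0]->row 7+0=7  col 2·2+0=4
col: 14 vs 4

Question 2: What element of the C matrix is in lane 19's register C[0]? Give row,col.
lane 19->19/4=4, 19 mod 4=3
i=0  r:4+0->4  c:2·3+0->6

4,6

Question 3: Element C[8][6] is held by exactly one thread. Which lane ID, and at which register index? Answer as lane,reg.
r=8⇒gr=0,Rb=1  c=6⇒th=3,odd=0
L=0*4+3=3  i=1*2+0=2

3,2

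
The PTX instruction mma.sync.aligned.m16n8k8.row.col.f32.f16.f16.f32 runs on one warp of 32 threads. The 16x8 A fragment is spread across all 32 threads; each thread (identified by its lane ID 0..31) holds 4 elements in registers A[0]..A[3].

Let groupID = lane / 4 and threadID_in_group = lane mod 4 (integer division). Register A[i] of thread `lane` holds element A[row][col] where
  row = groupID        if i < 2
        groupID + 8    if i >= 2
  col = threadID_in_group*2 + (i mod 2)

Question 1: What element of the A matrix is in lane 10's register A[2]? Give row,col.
10,4

10: G=2,T=2
[2] (2+8,2*2+0) = (10,4)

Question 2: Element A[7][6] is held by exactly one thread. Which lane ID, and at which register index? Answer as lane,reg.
r: 7->gid=7,r8=0  c: 6->tid=3,i&1=0
L=7*4+3=31  i=0*2+0=0

31,0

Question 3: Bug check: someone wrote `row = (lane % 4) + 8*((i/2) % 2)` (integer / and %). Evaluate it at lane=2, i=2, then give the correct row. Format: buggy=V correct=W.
buggy=10 correct=8

`(lane % 4) + 8*((i/2) % 2)`[2,2]→10
2: G=0,T=2
[2] (0+8,2*2+0) = (8,4)
row: 10 vs 8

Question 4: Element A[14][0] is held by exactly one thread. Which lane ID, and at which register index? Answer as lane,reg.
24,2

r: 14->gid=6,r8=1  c: 0->tid=0,i&1=0
L=6*4+0=24  i=1*2+0=2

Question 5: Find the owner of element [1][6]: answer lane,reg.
r:1=>grp=1,rB=0  c:6=>tig=3,lo=0
L=1*4+3=7  i=0*2+0=0

7,0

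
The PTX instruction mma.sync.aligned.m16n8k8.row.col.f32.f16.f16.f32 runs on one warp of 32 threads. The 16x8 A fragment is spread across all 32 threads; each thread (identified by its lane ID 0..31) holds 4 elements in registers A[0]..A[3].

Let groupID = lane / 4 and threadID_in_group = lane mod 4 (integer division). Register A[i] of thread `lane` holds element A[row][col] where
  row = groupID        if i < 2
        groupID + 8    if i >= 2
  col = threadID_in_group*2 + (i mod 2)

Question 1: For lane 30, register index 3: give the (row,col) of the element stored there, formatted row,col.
30: g=7,t=2
[3] (7+8,2*2+1) = (15,5)

15,5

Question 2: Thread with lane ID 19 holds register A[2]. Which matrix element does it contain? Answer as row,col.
lane 19: gid=4 (19/4), tid=3 (19%4)
i=2: r=4+8=12, c=3*2+0=6

12,6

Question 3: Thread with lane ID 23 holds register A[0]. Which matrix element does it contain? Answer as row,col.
5,6

lane 23: gid=5 (23/4), tid=3 (23%4)
i=0: r=5+0=5, c=3*2+0=6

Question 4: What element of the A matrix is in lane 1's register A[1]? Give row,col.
0,3

L=1→G=1>>2=0, T=1&3=1
[1]→row 0+0=0  col 1·2+1=3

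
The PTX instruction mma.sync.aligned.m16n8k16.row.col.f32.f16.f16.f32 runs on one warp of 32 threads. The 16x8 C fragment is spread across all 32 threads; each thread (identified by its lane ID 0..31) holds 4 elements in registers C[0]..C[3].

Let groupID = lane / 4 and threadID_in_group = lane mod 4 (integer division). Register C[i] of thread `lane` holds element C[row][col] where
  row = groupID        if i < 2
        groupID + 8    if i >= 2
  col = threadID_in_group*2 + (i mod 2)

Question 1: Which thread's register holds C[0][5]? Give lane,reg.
r: 0->gid=0,r8=0  c: 5->tid=2,i&1=1
L=0*4+2=2  i=0*2+1=1

2,1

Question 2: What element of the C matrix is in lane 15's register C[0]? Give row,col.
L=15->g=15>>2=3, t=15&3=3
[0]->row 3+0=3  col 3·2+0=6

3,6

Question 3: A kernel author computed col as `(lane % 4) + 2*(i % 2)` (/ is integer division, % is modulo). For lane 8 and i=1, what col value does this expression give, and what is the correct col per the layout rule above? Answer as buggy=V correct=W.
`(lane % 4) + 2*(i % 2)`[8,1]→2
8: G=2,T=0
[1] (2+0,0*2+1) = (2,1)
col: 2 vs 1

buggy=2 correct=1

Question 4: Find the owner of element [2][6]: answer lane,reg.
r:2=>grp=2,rB=0  c:6=>tig=3,lo=0
L=2*4+3=11  i=0*2+0=0

11,0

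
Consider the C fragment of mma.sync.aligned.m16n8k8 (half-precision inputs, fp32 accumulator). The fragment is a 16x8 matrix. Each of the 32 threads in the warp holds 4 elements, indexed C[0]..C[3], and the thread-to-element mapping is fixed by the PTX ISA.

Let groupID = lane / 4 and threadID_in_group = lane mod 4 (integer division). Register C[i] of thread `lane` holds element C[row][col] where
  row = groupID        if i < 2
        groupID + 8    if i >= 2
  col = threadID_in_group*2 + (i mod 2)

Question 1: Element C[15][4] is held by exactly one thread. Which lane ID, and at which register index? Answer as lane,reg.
r=15→G=7,rhi=1  c=4→T=2,p=0
L=7*4+2=30  i=1*2+0=2

30,2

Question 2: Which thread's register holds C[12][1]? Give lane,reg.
r=12⇒gr=4,Rb=1  c=1⇒th=0,odd=1
L=4*4+0=16  i=1*2+1=3

16,3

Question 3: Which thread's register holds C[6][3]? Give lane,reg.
25,1

r=6→G=6,rhi=0  c=3→T=1,p=1
L=6*4+1=25  i=0*2+1=1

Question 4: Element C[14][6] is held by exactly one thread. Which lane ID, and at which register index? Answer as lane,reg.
27,2

r=14→G=6,rhi=1  c=6→T=3,p=0
L=6*4+3=27  i=1*2+0=2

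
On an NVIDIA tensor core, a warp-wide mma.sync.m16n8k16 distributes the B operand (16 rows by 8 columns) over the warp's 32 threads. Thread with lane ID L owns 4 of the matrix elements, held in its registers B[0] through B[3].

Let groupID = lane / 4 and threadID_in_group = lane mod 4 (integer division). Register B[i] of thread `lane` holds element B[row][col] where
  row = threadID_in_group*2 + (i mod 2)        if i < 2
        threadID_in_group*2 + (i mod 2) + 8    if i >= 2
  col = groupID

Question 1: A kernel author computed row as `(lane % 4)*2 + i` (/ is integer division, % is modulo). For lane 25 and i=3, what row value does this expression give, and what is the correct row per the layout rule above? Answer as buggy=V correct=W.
buggy=5 correct=11

`(lane % 4)*2 + i`[25,3]->5
25: gid=6,tid=1
[3] (1*2+1+8,6) = (11,6)
row: 5 vs 11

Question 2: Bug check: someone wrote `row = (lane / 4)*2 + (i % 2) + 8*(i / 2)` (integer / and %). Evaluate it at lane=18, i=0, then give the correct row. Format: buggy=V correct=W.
`(lane / 4)*2 + (i % 2) + 8*(i / 2)`[18,0]->8
18: g=4,t=2
[0] (2*2+0+0,4) = (4,4)
row: 8 vs 4

buggy=8 correct=4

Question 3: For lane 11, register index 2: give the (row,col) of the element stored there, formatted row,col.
11: grp=2,tig=3
[2] (3*2+0+8,2) = (14,2)

14,2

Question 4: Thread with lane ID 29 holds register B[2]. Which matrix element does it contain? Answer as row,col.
L=29=>grp=29>>2=7, tig=29&3=1
[2]=>row 1·2+0+8=10  col grp=7

10,7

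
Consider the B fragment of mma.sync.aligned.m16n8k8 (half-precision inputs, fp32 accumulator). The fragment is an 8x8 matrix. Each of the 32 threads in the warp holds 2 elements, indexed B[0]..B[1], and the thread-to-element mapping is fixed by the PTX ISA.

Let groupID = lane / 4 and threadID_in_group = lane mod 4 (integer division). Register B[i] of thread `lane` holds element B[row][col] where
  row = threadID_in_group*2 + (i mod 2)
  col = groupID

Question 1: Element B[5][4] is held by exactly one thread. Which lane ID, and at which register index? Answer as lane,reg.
c=4⇒gr=4  r=5⇒th=2,odd=1
L=4*4+2=18  i=1=1

18,1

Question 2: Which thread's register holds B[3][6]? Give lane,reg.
25,1

c=6->g=6  r=3->t=1,b0=1
L=6*4+1=25  i=1=1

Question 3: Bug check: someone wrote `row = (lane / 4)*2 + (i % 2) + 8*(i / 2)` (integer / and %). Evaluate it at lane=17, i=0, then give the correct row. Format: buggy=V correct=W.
buggy=8 correct=2

`(lane / 4)*2 + (i % 2) + 8*(i / 2)`[17,0]⇒8
L=17⇒gr=17>>2=4, th=17&3=1
[0]⇒row 1·2+0=2  col gr=4
row: 8 vs 2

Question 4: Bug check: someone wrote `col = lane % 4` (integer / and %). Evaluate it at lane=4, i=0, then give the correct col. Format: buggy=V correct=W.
`lane % 4`[4,0]=>0
lane 4: grp=1 (4/4), tig=0 (4%4)
i=0: r=0*2+0=0, c=grp=1
col: 0 vs 1

buggy=0 correct=1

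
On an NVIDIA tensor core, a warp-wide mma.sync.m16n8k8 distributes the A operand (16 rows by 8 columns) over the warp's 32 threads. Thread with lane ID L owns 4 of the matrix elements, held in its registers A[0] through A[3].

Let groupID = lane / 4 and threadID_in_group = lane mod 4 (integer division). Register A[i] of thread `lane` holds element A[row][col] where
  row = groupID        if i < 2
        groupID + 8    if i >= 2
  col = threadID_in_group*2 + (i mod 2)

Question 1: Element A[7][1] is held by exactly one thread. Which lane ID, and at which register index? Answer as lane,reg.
r:7=>grp=7,rB=0  c:1=>tig=0,lo=1
L=7*4+0=28  i=0*2+1=1

28,1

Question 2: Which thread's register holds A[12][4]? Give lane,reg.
r=12→G=4,rhi=1  c=4→T=2,p=0
L=4*4+2=18  i=1*2+0=2

18,2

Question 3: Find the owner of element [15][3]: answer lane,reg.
29,3

r=15→G=7,rhi=1  c=3→T=1,p=1
L=7*4+1=29  i=1*2+1=3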